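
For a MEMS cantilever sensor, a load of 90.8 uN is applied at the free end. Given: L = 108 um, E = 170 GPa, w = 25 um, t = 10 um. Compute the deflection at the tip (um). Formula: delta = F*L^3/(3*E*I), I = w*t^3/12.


Step 1: Calculate the second moment of area.
I = w * t^3 / 12 = 25 * 10^3 / 12 = 2083.3333 um^4
Step 2: Convert E to consistent units (1 GPa = 1000 uN/um^2).
E = 170 GPa = 170000 uN/um^2
Step 3: Calculate tip deflection.
delta = F * L^3 / (3 * E * I)
delta = 90.8 * 108^3 / (3 * 170000 * 2083.3333)
delta = 0.1077 um


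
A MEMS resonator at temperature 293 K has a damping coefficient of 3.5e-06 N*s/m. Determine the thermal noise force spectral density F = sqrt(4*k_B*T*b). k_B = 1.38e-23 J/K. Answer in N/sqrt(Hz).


Step 1: Compute 4 * k_B * T * b
= 4 * 1.38e-23 * 293 * 3.5e-06
= 5.6608e-26 N^2/Hz
Step 2: F_noise = sqrt(5.6608e-26)
F_noise = 2.38e-13 N/sqrt(Hz)


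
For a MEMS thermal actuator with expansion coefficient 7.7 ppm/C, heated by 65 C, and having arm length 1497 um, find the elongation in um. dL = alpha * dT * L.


Step 1: Convert CTE: alpha = 7.7 ppm/C = 7.7e-6 /C
Step 2: dL = 7.7e-6 * 65 * 1497
dL = 0.7492 um


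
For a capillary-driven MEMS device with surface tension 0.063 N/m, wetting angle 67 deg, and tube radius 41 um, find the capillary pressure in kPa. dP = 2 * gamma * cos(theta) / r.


Step 1: cos(67 deg) = 0.3907
Step 2: Convert r to m: r = 41e-6 m
Step 3: dP = 2 * 0.063 * 0.3907 / 41e-6 = 1200.7 Pa
Step 4: Convert Pa to kPa (divide by 1000).
dP = 1.2 kPa


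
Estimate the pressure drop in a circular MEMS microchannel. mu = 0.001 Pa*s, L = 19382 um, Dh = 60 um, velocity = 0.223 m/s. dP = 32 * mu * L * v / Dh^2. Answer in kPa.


Step 1: Convert to SI: L = 19382e-6 m, Dh = 60e-6 m
Step 2: dP = 32 * 0.001 * 19382e-6 * 0.223 / (60e-6)^2
Step 3: dP = 38419.43 Pa
Step 4: Convert to kPa: dP = 38.42 kPa


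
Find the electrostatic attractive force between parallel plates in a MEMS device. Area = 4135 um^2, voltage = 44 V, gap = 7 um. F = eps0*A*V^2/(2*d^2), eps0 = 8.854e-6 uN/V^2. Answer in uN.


Step 1: Identify parameters.
eps0 = 8.854e-6 uN/V^2, A = 4135 um^2, V = 44 V, d = 7 um
Step 2: Compute V^2 = 44^2 = 1936
Step 3: Compute d^2 = 7^2 = 49
Step 4: F = 0.5 * 8.854e-6 * 4135 * 1936 / 49
F = 0.723 uN


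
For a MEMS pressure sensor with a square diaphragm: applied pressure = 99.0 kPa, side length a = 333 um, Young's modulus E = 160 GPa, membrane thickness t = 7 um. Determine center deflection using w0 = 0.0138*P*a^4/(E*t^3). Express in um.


Step 1: Convert pressure to compatible units (E is in GPa, so P in GPa).
P = 99.0 kPa = 99.0e-6 GPa
Step 2: Compute numerator: 0.0138 * P * a^4.
a^4 = 333^4 = 12296370321
numerator = 0.0138 * 99.0e-6 * 12296370321 = 1.67993e+04
Step 3: Compute denominator: E * t^3 = 160 * 7^3 = 54880
Step 4: w0 = numerator / denominator = 1.67993e+04 / 54880 = 0.3061 um


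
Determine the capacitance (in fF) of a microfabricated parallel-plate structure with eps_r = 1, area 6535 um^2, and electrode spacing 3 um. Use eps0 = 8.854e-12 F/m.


Step 1: Convert area to m^2: A = 6535e-12 m^2
Step 2: Convert gap to m: d = 3e-6 m
Step 3: C = eps0 * eps_r * A / d
C = 8.854e-12 * 1 * 6535e-12 / 3e-6
Step 4: Convert to fF (multiply by 1e15).
C = 19.29 fF


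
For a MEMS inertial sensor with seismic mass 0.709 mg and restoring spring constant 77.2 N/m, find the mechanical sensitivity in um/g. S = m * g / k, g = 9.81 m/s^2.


Step 1: Convert mass: m = 0.709 mg = 7.09e-07 kg
Step 2: S = m * g / k = 7.09e-07 * 9.81 / 77.2
Step 3: S = 9.01e-08 m/g
Step 4: Convert to um/g: S = 0.09 um/g


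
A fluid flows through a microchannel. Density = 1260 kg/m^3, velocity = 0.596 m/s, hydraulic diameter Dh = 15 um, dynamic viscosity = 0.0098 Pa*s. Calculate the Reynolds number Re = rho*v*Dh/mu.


Step 1: Convert Dh to meters: Dh = 15e-6 m
Step 2: Re = rho * v * Dh / mu
Re = 1260 * 0.596 * 15e-6 / 0.0098
Re = 1.149


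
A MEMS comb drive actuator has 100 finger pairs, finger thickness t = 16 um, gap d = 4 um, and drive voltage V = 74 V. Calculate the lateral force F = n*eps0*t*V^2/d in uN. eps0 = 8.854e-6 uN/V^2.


Step 1: Parameters: n=100, eps0=8.854e-6 uN/V^2, t=16 um, V=74 V, d=4 um
Step 2: V^2 = 5476
Step 3: F = 100 * 8.854e-6 * 16 * 5476 / 4
F = 19.394 uN


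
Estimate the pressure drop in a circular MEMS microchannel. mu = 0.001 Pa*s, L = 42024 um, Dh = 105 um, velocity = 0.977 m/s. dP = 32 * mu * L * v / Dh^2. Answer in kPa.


Step 1: Convert to SI: L = 42024e-6 m, Dh = 105e-6 m
Step 2: dP = 32 * 0.001 * 42024e-6 * 0.977 / (105e-6)^2
Step 3: dP = 119169.01 Pa
Step 4: Convert to kPa: dP = 119.17 kPa


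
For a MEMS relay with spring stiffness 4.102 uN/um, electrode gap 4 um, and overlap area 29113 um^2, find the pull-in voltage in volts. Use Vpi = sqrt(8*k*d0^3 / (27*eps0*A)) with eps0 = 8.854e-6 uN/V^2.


Step 1: Compute numerator: 8 * k * d0^3 = 8 * 4.102 * 4^3 = 2100.224
Step 2: Compute denominator: 27 * eps0 * A = 27 * 8.854e-6 * 29113 = 6.959696
Step 3: Vpi = sqrt(2100.224 / 6.959696)
Vpi = 17.37 V


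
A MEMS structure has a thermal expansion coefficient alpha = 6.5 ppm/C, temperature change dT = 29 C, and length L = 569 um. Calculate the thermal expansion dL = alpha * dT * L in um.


Step 1: Convert CTE: alpha = 6.5 ppm/C = 6.5e-6 /C
Step 2: dL = 6.5e-6 * 29 * 569
dL = 0.1073 um


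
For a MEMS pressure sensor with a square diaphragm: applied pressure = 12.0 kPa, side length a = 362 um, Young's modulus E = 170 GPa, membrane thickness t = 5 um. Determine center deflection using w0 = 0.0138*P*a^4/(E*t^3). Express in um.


Step 1: Convert pressure to compatible units (E is in GPa, so P in GPa).
P = 12.0 kPa = 12.0e-6 GPa
Step 2: Compute numerator: 0.0138 * P * a^4.
a^4 = 362^4 = 17172529936
numerator = 0.0138 * 12.0e-6 * 17172529936 = 2.84377e+03
Step 3: Compute denominator: E * t^3 = 170 * 5^3 = 21250
Step 4: w0 = numerator / denominator = 2.84377e+03 / 21250 = 0.1338 um


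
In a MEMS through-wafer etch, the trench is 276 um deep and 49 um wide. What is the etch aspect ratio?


Step 1: AR = depth / width
Step 2: AR = 276 / 49
AR = 5.6


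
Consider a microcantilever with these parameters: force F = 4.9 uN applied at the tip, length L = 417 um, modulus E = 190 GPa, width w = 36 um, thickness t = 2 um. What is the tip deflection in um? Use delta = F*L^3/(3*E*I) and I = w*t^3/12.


Step 1: Calculate the second moment of area.
I = w * t^3 / 12 = 36 * 2^3 / 12 = 24.0 um^4
Step 2: Convert E to consistent units (1 GPa = 1000 uN/um^2).
E = 190 GPa = 190000 uN/um^2
Step 3: Calculate tip deflection.
delta = F * L^3 / (3 * E * I)
delta = 4.9 * 417^3 / (3 * 190000 * 24.0)
delta = 25.9728 um


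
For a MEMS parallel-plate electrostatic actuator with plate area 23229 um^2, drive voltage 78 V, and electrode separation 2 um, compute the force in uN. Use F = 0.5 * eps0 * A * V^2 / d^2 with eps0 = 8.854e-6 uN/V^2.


Step 1: Identify parameters.
eps0 = 8.854e-6 uN/V^2, A = 23229 um^2, V = 78 V, d = 2 um
Step 2: Compute V^2 = 78^2 = 6084
Step 3: Compute d^2 = 2^2 = 4
Step 4: F = 0.5 * 8.854e-6 * 23229 * 6084 / 4
F = 156.412 uN


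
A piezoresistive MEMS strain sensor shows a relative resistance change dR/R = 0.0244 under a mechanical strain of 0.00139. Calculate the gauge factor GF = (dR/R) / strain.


Step 1: Identify values.
dR/R = 0.0244, strain = 0.00139
Step 2: GF = (dR/R) / strain = 0.0244 / 0.00139
GF = 17.6


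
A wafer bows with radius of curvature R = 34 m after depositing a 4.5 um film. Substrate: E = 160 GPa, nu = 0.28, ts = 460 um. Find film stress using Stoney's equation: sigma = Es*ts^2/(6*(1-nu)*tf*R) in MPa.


Step 1: Compute numerator: Es * ts^2 = 160 * 460^2 = 33856000 (GPa*um^2)
Step 2: Compute denominator (R in um): 6*(1-nu)*tf*R = 6*0.72*4.5*34e6 = 660960000.0 (um^2)
Step 3: sigma (GPa) = 33856000 / 660960000.0 = 5.1222e-02 GPa
Step 4: Convert to MPa (x1000): sigma = 51.2 MPa


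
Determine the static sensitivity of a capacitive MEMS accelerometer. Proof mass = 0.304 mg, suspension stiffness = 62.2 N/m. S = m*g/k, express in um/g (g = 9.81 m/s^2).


Step 1: Convert mass: m = 0.304 mg = 3.04e-07 kg
Step 2: S = m * g / k = 3.04e-07 * 9.81 / 62.2
Step 3: S = 4.79e-08 m/g
Step 4: Convert to um/g: S = 0.048 um/g


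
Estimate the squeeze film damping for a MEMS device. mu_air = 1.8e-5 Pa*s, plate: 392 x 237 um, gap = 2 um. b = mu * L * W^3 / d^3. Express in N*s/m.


Step 1: Convert to SI.
L = 392e-6 m, W = 237e-6 m, d = 2e-6 m
Step 2: W^3 = (237e-6)^3 = 1.33e-11 m^3
Step 3: d^3 = (2e-6)^3 = 8.00e-18 m^3
Step 4: b = 1.8e-5 * 392e-6 * 1.33e-11 / 8.00e-18
b = 1.17e-02 N*s/m


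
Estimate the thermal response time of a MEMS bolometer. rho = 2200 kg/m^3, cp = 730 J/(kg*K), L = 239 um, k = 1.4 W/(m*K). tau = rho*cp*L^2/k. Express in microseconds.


Step 1: Convert L to m: L = 239e-6 m
Step 2: L^2 = (239e-6)^2 = 5.7121e-08 m^2
Step 3: tau = 2200 * 730 * 5.7121e-08 / 1.4 = 6.552594714e-02 s
Step 4: Convert to microseconds (multiply by 1e6).
tau = 65525.947 us


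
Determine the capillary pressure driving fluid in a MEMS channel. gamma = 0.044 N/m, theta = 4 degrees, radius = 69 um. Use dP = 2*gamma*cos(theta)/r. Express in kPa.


Step 1: cos(4 deg) = 0.9976
Step 2: Convert r to m: r = 69e-6 m
Step 3: dP = 2 * 0.044 * 0.9976 / 69e-6 = 1272.3 Pa
Step 4: Convert Pa to kPa (divide by 1000).
dP = 1.27 kPa


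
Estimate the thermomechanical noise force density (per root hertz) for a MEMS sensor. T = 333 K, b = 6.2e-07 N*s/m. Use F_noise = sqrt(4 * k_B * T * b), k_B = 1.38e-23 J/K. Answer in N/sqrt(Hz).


Step 1: Compute 4 * k_B * T * b
= 4 * 1.38e-23 * 333 * 6.2e-07
= 1.1397e-26 N^2/Hz
Step 2: F_noise = sqrt(1.1397e-26)
F_noise = 1.07e-13 N/sqrt(Hz)


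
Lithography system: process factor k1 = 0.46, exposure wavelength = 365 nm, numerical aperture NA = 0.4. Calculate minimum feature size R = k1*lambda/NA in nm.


Step 1: Identify values: k1 = 0.46, lambda = 365 nm, NA = 0.4
Step 2: R = k1 * lambda / NA
R = 0.46 * 365 / 0.4
R = 419.8 nm


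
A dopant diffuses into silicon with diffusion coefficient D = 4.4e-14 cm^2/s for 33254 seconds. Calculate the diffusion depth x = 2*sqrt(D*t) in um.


Step 1: Compute D*t = 4.4e-14 * 33254 = 1.463176e-09 cm^2
Step 2: sqrt(D*t) = 3.8251e-05 cm
Step 3: x = 2 * 3.8251e-05 cm = 7.6502e-05 cm
Step 4: Convert to um (1 cm = 1e4 um): x = 0.765 um


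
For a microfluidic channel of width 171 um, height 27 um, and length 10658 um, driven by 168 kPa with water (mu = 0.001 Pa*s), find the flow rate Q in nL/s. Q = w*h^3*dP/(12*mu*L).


Step 1: Convert all dimensions to SI (meters).
w = 171e-6 m, h = 27e-6 m, L = 10658e-6 m, dP = 168e3 Pa
Step 2: Q = w * h^3 * dP / (12 * mu * L)
Q = 171e-6 * (27e-6)^3 * 168e3 / (12 * 0.001 * 10658e-6) = 4.42119553e-09 m^3/s
Step 3: Convert Q from m^3/s to nL/s (1 m^3 = 1e12 nL, so multiply by 1e12).
Q = 4421.196 nL/s


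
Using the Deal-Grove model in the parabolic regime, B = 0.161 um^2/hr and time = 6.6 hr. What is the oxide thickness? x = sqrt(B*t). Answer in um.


Step 1: Compute B*t = 0.161 * 6.6 = 1.0626
Step 2: x = sqrt(1.0626)
x = 1.031 um


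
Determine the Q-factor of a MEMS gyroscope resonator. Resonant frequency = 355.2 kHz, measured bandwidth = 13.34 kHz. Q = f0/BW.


Step 1: Q = f0 / bandwidth
Step 2: Q = 355.2 / 13.34
Q = 26.6


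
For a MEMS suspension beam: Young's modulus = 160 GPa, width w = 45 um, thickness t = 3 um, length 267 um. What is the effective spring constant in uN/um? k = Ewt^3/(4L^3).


Step 1: Convert E to consistent units (1 GPa = 1000 uN/um^2).
E = 160 GPa = 160000 uN/um^2
Step 2: Compute t^3 = 3^3 = 27
Step 3: Compute L^3 = 267^3 = 19034163
Step 4: k = 160000 * 45 * 27 / (4 * 19034163)
k = 2.5533 uN/um


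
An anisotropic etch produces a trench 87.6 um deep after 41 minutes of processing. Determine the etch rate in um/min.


Step 1: Etch rate = depth / time
Step 2: rate = 87.6 / 41
rate = 2.137 um/min


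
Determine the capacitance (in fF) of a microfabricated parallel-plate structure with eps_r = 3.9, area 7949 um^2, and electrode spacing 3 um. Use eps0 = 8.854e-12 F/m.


Step 1: Convert area to m^2: A = 7949e-12 m^2
Step 2: Convert gap to m: d = 3e-6 m
Step 3: C = eps0 * eps_r * A / d
C = 8.854e-12 * 3.9 * 7949e-12 / 3e-6
Step 4: Convert to fF (multiply by 1e15).
C = 91.49 fF


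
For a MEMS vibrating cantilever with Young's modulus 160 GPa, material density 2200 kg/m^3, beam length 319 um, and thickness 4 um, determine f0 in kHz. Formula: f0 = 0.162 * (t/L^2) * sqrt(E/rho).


Step 1: Convert units to SI.
t_SI = 4e-6 m, L_SI = 319e-6 m
Step 2: Calculate sqrt(E/rho).
sqrt(160e9 / 2200) = 8528.03 m/s
Step 3: Compute f0.
f0 = 0.162 * 4e-6 / (319e-6)^2 * 8528.03 = 54305.3 Hz = 54.31 kHz


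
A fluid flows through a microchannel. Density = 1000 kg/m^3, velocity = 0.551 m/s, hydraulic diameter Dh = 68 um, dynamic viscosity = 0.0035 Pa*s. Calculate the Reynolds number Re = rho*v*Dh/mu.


Step 1: Convert Dh to meters: Dh = 68e-6 m
Step 2: Re = rho * v * Dh / mu
Re = 1000 * 0.551 * 68e-6 / 0.0035
Re = 10.705


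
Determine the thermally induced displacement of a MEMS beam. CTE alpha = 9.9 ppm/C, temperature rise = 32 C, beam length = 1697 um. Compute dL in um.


Step 1: Convert CTE: alpha = 9.9 ppm/C = 9.9e-6 /C
Step 2: dL = 9.9e-6 * 32 * 1697
dL = 0.5376 um


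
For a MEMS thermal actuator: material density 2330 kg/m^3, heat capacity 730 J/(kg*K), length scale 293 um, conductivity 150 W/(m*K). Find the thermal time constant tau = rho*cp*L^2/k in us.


Step 1: Convert L to m: L = 293e-6 m
Step 2: L^2 = (293e-6)^2 = 8.5849e-08 m^2
Step 3: tau = 2330 * 730 * 8.5849e-08 / 150 = 9.734704e-04 s
Step 4: Convert to microseconds (multiply by 1e6).
tau = 973.47 us


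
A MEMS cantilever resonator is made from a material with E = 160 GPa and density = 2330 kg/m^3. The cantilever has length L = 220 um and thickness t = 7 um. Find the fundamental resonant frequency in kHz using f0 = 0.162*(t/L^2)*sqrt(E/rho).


Step 1: Convert units to SI.
t_SI = 7e-6 m, L_SI = 220e-6 m
Step 2: Calculate sqrt(E/rho).
sqrt(160e9 / 2330) = 8286.71 m/s
Step 3: Compute f0.
f0 = 0.162 * 7e-6 / (220e-6)^2 * 8286.71 = 194155.6 Hz = 194.16 kHz


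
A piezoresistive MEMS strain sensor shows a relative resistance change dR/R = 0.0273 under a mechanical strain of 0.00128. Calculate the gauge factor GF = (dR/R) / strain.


Step 1: Identify values.
dR/R = 0.0273, strain = 0.00128
Step 2: GF = (dR/R) / strain = 0.0273 / 0.00128
GF = 21.3


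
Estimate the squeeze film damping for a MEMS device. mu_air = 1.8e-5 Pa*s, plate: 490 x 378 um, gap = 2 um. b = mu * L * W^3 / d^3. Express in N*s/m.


Step 1: Convert to SI.
L = 490e-6 m, W = 378e-6 m, d = 2e-6 m
Step 2: W^3 = (378e-6)^3 = 5.40e-11 m^3
Step 3: d^3 = (2e-6)^3 = 8.00e-18 m^3
Step 4: b = 1.8e-5 * 490e-6 * 5.40e-11 / 8.00e-18
b = 5.95e-02 N*s/m


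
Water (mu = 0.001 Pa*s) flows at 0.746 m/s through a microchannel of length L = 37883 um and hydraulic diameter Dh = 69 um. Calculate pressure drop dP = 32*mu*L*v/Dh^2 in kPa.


Step 1: Convert to SI: L = 37883e-6 m, Dh = 69e-6 m
Step 2: dP = 32 * 0.001 * 37883e-6 * 0.746 / (69e-6)^2
Step 3: dP = 189948.12 Pa
Step 4: Convert to kPa: dP = 189.95 kPa


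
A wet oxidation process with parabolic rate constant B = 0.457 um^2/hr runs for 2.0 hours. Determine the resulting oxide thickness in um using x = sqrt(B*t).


Step 1: Compute B*t = 0.457 * 2.0 = 0.914
Step 2: x = sqrt(0.914)
x = 0.956 um


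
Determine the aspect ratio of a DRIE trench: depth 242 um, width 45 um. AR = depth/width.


Step 1: AR = depth / width
Step 2: AR = 242 / 45
AR = 5.4


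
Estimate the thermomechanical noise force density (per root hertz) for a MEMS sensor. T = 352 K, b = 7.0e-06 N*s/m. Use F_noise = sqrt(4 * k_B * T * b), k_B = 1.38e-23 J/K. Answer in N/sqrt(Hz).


Step 1: Compute 4 * k_B * T * b
= 4 * 1.38e-23 * 352 * 7.0e-06
= 1.3601e-25 N^2/Hz
Step 2: F_noise = sqrt(1.3601e-25)
F_noise = 3.69e-13 N/sqrt(Hz)


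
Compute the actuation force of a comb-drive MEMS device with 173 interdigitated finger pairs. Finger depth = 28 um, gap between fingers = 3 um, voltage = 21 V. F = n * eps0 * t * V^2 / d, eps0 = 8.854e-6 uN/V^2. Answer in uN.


Step 1: Parameters: n=173, eps0=8.854e-6 uN/V^2, t=28 um, V=21 V, d=3 um
Step 2: V^2 = 441
Step 3: F = 173 * 8.854e-6 * 28 * 441 / 3
F = 6.305 uN


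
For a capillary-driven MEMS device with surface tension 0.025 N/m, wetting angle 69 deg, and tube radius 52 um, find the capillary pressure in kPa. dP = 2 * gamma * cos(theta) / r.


Step 1: cos(69 deg) = 0.3584
Step 2: Convert r to m: r = 52e-6 m
Step 3: dP = 2 * 0.025 * 0.3584 / 52e-6 = 344.6 Pa
Step 4: Convert Pa to kPa (divide by 1000).
dP = 0.34 kPa


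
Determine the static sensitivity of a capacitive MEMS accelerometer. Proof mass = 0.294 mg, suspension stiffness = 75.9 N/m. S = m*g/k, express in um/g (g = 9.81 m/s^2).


Step 1: Convert mass: m = 0.294 mg = 2.94e-07 kg
Step 2: S = m * g / k = 2.94e-07 * 9.81 / 75.9
Step 3: S = 3.80e-08 m/g
Step 4: Convert to um/g: S = 0.038 um/g


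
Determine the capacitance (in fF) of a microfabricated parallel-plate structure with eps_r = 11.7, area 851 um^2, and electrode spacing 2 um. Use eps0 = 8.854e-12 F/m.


Step 1: Convert area to m^2: A = 851e-12 m^2
Step 2: Convert gap to m: d = 2e-6 m
Step 3: C = eps0 * eps_r * A / d
C = 8.854e-12 * 11.7 * 851e-12 / 2e-6
Step 4: Convert to fF (multiply by 1e15).
C = 44.08 fF


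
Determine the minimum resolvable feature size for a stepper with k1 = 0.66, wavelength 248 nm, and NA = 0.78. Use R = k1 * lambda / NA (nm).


Step 1: Identify values: k1 = 0.66, lambda = 248 nm, NA = 0.78
Step 2: R = k1 * lambda / NA
R = 0.66 * 248 / 0.78
R = 209.8 nm


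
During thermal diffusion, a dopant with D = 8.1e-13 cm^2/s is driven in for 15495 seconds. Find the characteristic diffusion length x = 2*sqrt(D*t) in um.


Step 1: Compute D*t = 8.1e-13 * 15495 = 1.255095e-08 cm^2
Step 2: sqrt(D*t) = 1.12031e-04 cm
Step 3: x = 2 * 1.12031e-04 cm = 2.24062e-04 cm
Step 4: Convert to um (1 cm = 1e4 um): x = 2.241 um


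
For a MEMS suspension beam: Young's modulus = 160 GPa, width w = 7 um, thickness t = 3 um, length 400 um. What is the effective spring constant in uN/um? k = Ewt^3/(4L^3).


Step 1: Convert E to consistent units (1 GPa = 1000 uN/um^2).
E = 160 GPa = 160000 uN/um^2
Step 2: Compute t^3 = 3^3 = 27
Step 3: Compute L^3 = 400^3 = 64000000
Step 4: k = 160000 * 7 * 27 / (4 * 64000000)
k = 0.1181 uN/um


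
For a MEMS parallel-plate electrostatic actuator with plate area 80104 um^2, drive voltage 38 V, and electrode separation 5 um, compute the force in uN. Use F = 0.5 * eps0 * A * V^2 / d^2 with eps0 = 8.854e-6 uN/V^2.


Step 1: Identify parameters.
eps0 = 8.854e-6 uN/V^2, A = 80104 um^2, V = 38 V, d = 5 um
Step 2: Compute V^2 = 38^2 = 1444
Step 3: Compute d^2 = 5^2 = 25
Step 4: F = 0.5 * 8.854e-6 * 80104 * 1444 / 25
F = 20.483 uN


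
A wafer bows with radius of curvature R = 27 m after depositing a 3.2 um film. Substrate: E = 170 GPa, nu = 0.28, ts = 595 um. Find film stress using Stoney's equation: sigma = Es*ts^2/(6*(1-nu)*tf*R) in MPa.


Step 1: Compute numerator: Es * ts^2 = 170 * 595^2 = 60184250 (GPa*um^2)
Step 2: Compute denominator (R in um): 6*(1-nu)*tf*R = 6*0.72*3.2*27e6 = 373248000.0 (um^2)
Step 3: sigma (GPa) = 60184250 / 373248000.0 = 1.61245e-01 GPa
Step 4: Convert to MPa (x1000): sigma = 161.2 MPa


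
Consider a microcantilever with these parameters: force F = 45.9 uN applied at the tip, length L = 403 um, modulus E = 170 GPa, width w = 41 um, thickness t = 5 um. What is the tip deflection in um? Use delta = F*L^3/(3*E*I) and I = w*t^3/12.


Step 1: Calculate the second moment of area.
I = w * t^3 / 12 = 41 * 5^3 / 12 = 427.0833 um^4
Step 2: Convert E to consistent units (1 GPa = 1000 uN/um^2).
E = 170 GPa = 170000 uN/um^2
Step 3: Calculate tip deflection.
delta = F * L^3 / (3 * E * I)
delta = 45.9 * 403^3 / (3 * 170000 * 427.0833)
delta = 13.7926 um


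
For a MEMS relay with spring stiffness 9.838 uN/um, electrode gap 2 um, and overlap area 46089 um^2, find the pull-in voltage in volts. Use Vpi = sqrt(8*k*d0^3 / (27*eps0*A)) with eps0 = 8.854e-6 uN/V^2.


Step 1: Compute numerator: 8 * k * d0^3 = 8 * 9.838 * 2^3 = 629.632
Step 2: Compute denominator: 27 * eps0 * A = 27 * 8.854e-6 * 46089 = 11.017944
Step 3: Vpi = sqrt(629.632 / 11.017944)
Vpi = 7.56 V


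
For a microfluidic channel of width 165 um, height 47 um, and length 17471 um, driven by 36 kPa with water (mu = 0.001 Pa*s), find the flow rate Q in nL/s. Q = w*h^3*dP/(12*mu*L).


Step 1: Convert all dimensions to SI (meters).
w = 165e-6 m, h = 47e-6 m, L = 17471e-6 m, dP = 36e3 Pa
Step 2: Q = w * h^3 * dP / (12 * mu * L)
Q = 165e-6 * (47e-6)^3 * 36e3 / (12 * 0.001 * 17471e-6) = 2.94158234e-09 m^3/s
Step 3: Convert Q from m^3/s to nL/s (1 m^3 = 1e12 nL, so multiply by 1e12).
Q = 2941.582 nL/s


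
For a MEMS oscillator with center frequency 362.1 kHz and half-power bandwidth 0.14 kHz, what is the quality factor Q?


Step 1: Q = f0 / bandwidth
Step 2: Q = 362.1 / 0.14
Q = 2586.4


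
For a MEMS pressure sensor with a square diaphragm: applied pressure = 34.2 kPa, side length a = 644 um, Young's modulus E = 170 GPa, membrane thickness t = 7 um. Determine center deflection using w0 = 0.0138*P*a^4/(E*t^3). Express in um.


Step 1: Convert pressure to compatible units (E is in GPa, so P in GPa).
P = 34.2 kPa = 34.2e-6 GPa
Step 2: Compute numerator: 0.0138 * P * a^4.
a^4 = 644^4 = 172005949696
numerator = 0.0138 * 34.2e-6 * 172005949696 = 8.117993e+04
Step 3: Compute denominator: E * t^3 = 170 * 7^3 = 58310
Step 4: w0 = numerator / denominator = 8.117993e+04 / 58310 = 1.3922 um


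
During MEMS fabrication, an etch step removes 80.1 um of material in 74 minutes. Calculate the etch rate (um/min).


Step 1: Etch rate = depth / time
Step 2: rate = 80.1 / 74
rate = 1.082 um/min


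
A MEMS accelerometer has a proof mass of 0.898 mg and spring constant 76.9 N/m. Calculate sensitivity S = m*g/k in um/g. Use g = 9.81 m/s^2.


Step 1: Convert mass: m = 0.898 mg = 8.98e-07 kg
Step 2: S = m * g / k = 8.98e-07 * 9.81 / 76.9
Step 3: S = 1.15e-07 m/g
Step 4: Convert to um/g: S = 0.115 um/g


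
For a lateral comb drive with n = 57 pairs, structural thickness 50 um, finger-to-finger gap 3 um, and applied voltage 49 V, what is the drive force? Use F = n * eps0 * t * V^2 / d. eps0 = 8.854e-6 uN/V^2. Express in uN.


Step 1: Parameters: n=57, eps0=8.854e-6 uN/V^2, t=50 um, V=49 V, d=3 um
Step 2: V^2 = 2401
Step 3: F = 57 * 8.854e-6 * 50 * 2401 / 3
F = 20.196 uN


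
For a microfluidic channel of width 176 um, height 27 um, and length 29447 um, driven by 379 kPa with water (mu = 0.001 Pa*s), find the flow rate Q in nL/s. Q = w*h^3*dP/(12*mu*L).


Step 1: Convert all dimensions to SI (meters).
w = 176e-6 m, h = 27e-6 m, L = 29447e-6 m, dP = 379e3 Pa
Step 2: Q = w * h^3 * dP / (12 * mu * L)
Q = 176e-6 * (27e-6)^3 * 379e3 / (12 * 0.001 * 29447e-6) = 3.71553082e-09 m^3/s
Step 3: Convert Q from m^3/s to nL/s (1 m^3 = 1e12 nL, so multiply by 1e12).
Q = 3715.531 nL/s


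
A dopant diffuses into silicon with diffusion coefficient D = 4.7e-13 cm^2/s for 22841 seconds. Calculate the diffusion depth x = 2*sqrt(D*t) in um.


Step 1: Compute D*t = 4.7e-13 * 22841 = 1.073527e-08 cm^2
Step 2: sqrt(D*t) = 1.03611e-04 cm
Step 3: x = 2 * 1.03611e-04 cm = 2.07222e-04 cm
Step 4: Convert to um (1 cm = 1e4 um): x = 2.072 um


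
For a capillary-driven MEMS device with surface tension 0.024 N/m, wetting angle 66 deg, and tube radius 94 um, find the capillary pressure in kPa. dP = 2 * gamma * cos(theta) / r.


Step 1: cos(66 deg) = 0.4067
Step 2: Convert r to m: r = 94e-6 m
Step 3: dP = 2 * 0.024 * 0.4067 / 94e-6 = 207.7 Pa
Step 4: Convert Pa to kPa (divide by 1000).
dP = 0.21 kPa


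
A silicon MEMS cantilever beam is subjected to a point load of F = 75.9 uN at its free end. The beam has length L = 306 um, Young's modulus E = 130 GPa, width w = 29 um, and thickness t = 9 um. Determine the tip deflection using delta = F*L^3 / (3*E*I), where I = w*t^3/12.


Step 1: Calculate the second moment of area.
I = w * t^3 / 12 = 29 * 9^3 / 12 = 1761.75 um^4
Step 2: Convert E to consistent units (1 GPa = 1000 uN/um^2).
E = 130 GPa = 130000 uN/um^2
Step 3: Calculate tip deflection.
delta = F * L^3 / (3 * E * I)
delta = 75.9 * 306^3 / (3 * 130000 * 1761.75)
delta = 3.1652 um


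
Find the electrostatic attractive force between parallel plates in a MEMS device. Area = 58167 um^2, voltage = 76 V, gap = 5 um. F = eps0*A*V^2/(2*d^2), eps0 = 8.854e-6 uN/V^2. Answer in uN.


Step 1: Identify parameters.
eps0 = 8.854e-6 uN/V^2, A = 58167 um^2, V = 76 V, d = 5 um
Step 2: Compute V^2 = 76^2 = 5776
Step 3: Compute d^2 = 5^2 = 25
Step 4: F = 0.5 * 8.854e-6 * 58167 * 5776 / 25
F = 59.494 uN


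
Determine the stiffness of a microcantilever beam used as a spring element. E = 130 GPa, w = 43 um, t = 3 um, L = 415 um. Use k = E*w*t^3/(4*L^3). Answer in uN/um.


Step 1: Convert E to consistent units (1 GPa = 1000 uN/um^2).
E = 130 GPa = 130000 uN/um^2
Step 2: Compute t^3 = 3^3 = 27
Step 3: Compute L^3 = 415^3 = 71473375
Step 4: k = 130000 * 43 * 27 / (4 * 71473375)
k = 0.5279 uN/um


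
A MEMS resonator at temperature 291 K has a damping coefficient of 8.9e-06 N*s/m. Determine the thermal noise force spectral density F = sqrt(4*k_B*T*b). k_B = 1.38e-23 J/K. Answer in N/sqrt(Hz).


Step 1: Compute 4 * k_B * T * b
= 4 * 1.38e-23 * 291 * 8.9e-06
= 1.4296e-25 N^2/Hz
Step 2: F_noise = sqrt(1.4296e-25)
F_noise = 3.78e-13 N/sqrt(Hz)


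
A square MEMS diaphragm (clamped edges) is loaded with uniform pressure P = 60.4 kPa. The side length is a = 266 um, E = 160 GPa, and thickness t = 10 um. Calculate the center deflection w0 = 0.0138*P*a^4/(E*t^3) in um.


Step 1: Convert pressure to compatible units (E is in GPa, so P in GPa).
P = 60.4 kPa = 60.4e-6 GPa
Step 2: Compute numerator: 0.0138 * P * a^4.
a^4 = 266^4 = 5006411536
numerator = 0.0138 * 60.4e-6 * 5006411536 = 4.1729e+03
Step 3: Compute denominator: E * t^3 = 160 * 10^3 = 160000
Step 4: w0 = numerator / denominator = 4.1729e+03 / 160000 = 0.0261 um


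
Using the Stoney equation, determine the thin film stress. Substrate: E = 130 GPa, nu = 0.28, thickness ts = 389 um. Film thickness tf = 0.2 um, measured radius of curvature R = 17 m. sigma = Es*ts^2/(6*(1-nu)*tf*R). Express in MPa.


Step 1: Compute numerator: Es * ts^2 = 130 * 389^2 = 19671730 (GPa*um^2)
Step 2: Compute denominator (R in um): 6*(1-nu)*tf*R = 6*0.72*0.2*17e6 = 14688000.0 (um^2)
Step 3: sigma (GPa) = 19671730 / 14688000.0 = 1.339306e+00 GPa
Step 4: Convert to MPa (x1000): sigma = 1339.3 MPa


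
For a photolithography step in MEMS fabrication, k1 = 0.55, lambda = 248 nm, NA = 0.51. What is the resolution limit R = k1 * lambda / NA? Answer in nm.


Step 1: Identify values: k1 = 0.55, lambda = 248 nm, NA = 0.51
Step 2: R = k1 * lambda / NA
R = 0.55 * 248 / 0.51
R = 267.5 nm


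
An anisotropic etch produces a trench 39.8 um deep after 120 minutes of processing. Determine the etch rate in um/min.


Step 1: Etch rate = depth / time
Step 2: rate = 39.8 / 120
rate = 0.332 um/min


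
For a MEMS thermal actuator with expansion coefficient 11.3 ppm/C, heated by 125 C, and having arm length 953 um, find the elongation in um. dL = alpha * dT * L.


Step 1: Convert CTE: alpha = 11.3 ppm/C = 11.3e-6 /C
Step 2: dL = 11.3e-6 * 125 * 953
dL = 1.3461 um


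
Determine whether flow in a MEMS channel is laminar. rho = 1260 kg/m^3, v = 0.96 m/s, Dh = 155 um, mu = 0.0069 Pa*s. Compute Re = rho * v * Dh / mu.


Step 1: Convert Dh to meters: Dh = 155e-6 m
Step 2: Re = rho * v * Dh / mu
Re = 1260 * 0.96 * 155e-6 / 0.0069
Re = 27.172
Since Re = 27.172 is below ~2300, the flow is laminar.


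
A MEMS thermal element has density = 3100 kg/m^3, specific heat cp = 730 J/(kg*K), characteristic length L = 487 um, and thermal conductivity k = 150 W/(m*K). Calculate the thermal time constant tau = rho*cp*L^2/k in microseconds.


Step 1: Convert L to m: L = 487e-6 m
Step 2: L^2 = (487e-6)^2 = 2.37169e-07 m^2
Step 3: tau = 3100 * 730 * 2.37169e-07 / 150 = 3.5780896e-03 s
Step 4: Convert to microseconds (multiply by 1e6).
tau = 3578.09 us


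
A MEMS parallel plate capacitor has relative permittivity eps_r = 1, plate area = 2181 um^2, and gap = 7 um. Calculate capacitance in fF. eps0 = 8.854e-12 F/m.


Step 1: Convert area to m^2: A = 2181e-12 m^2
Step 2: Convert gap to m: d = 7e-6 m
Step 3: C = eps0 * eps_r * A / d
C = 8.854e-12 * 1 * 2181e-12 / 7e-6
Step 4: Convert to fF (multiply by 1e15).
C = 2.76 fF


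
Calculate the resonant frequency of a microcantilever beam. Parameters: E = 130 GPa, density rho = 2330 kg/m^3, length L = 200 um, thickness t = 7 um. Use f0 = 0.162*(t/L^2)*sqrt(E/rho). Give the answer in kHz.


Step 1: Convert units to SI.
t_SI = 7e-6 m, L_SI = 200e-6 m
Step 2: Calculate sqrt(E/rho).
sqrt(130e9 / 2330) = 7469.54 m/s
Step 3: Compute f0.
f0 = 0.162 * 7e-6 / (200e-6)^2 * 7469.54 = 211761.5 Hz = 211.76 kHz


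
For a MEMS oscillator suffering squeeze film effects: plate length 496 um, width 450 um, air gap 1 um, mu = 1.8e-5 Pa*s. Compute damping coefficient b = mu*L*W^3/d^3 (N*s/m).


Step 1: Convert to SI.
L = 496e-6 m, W = 450e-6 m, d = 1e-6 m
Step 2: W^3 = (450e-6)^3 = 9.11e-11 m^3
Step 3: d^3 = (1e-6)^3 = 1.00e-18 m^3
Step 4: b = 1.8e-5 * 496e-6 * 9.11e-11 / 1.00e-18
b = 8.14e-01 N*s/m


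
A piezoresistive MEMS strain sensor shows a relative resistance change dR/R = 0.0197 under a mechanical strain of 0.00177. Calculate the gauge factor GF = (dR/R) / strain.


Step 1: Identify values.
dR/R = 0.0197, strain = 0.00177
Step 2: GF = (dR/R) / strain = 0.0197 / 0.00177
GF = 11.1


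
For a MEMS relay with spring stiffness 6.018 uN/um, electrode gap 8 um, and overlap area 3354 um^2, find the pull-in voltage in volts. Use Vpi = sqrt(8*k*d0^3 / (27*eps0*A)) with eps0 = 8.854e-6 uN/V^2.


Step 1: Compute numerator: 8 * k * d0^3 = 8 * 6.018 * 8^3 = 24649.728
Step 2: Compute denominator: 27 * eps0 * A = 27 * 8.854e-6 * 3354 = 0.801801
Step 3: Vpi = sqrt(24649.728 / 0.801801)
Vpi = 175.34 V


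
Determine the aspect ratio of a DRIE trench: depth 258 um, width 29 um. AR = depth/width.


Step 1: AR = depth / width
Step 2: AR = 258 / 29
AR = 8.9


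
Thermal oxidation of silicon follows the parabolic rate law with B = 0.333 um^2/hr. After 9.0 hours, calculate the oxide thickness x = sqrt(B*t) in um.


Step 1: Compute B*t = 0.333 * 9.0 = 2.997
Step 2: x = sqrt(2.997)
x = 1.731 um


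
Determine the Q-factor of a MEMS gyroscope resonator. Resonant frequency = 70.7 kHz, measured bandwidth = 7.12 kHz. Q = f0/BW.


Step 1: Q = f0 / bandwidth
Step 2: Q = 70.7 / 7.12
Q = 9.9


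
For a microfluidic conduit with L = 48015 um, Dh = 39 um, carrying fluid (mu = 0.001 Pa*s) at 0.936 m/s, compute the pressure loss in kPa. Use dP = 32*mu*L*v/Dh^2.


Step 1: Convert to SI: L = 48015e-6 m, Dh = 39e-6 m
Step 2: dP = 32 * 0.001 * 48015e-6 * 0.936 / (39e-6)^2
Step 3: dP = 945526.15 Pa
Step 4: Convert to kPa: dP = 945.53 kPa


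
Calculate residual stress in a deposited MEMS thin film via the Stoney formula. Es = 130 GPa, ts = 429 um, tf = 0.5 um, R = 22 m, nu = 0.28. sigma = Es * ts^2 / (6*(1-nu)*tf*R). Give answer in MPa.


Step 1: Compute numerator: Es * ts^2 = 130 * 429^2 = 23925330 (GPa*um^2)
Step 2: Compute denominator (R in um): 6*(1-nu)*tf*R = 6*0.72*0.5*22e6 = 47520000.0 (um^2)
Step 3: sigma (GPa) = 23925330 / 47520000.0 = 5.03479e-01 GPa
Step 4: Convert to MPa (x1000): sigma = 503.5 MPa


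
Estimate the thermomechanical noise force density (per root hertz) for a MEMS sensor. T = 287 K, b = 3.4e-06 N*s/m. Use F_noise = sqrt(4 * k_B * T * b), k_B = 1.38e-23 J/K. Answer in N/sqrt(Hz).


Step 1: Compute 4 * k_B * T * b
= 4 * 1.38e-23 * 287 * 3.4e-06
= 5.3864e-26 N^2/Hz
Step 2: F_noise = sqrt(5.3864e-26)
F_noise = 2.32e-13 N/sqrt(Hz)


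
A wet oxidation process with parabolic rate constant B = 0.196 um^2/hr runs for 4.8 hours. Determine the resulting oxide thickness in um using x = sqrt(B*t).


Step 1: Compute B*t = 0.196 * 4.8 = 0.9408
Step 2: x = sqrt(0.9408)
x = 0.97 um


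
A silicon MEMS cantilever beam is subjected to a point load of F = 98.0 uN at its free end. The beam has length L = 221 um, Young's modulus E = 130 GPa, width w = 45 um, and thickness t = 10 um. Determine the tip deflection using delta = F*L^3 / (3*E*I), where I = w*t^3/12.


Step 1: Calculate the second moment of area.
I = w * t^3 / 12 = 45 * 10^3 / 12 = 3750.0 um^4
Step 2: Convert E to consistent units (1 GPa = 1000 uN/um^2).
E = 130 GPa = 130000 uN/um^2
Step 3: Calculate tip deflection.
delta = F * L^3 / (3 * E * I)
delta = 98.0 * 221^3 / (3 * 130000 * 3750.0)
delta = 0.7233 um


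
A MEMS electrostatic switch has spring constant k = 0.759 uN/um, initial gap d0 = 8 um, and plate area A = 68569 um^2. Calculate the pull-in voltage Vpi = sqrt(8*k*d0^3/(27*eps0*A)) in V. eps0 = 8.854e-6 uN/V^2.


Step 1: Compute numerator: 8 * k * d0^3 = 8 * 0.759 * 8^3 = 3108.864
Step 2: Compute denominator: 27 * eps0 * A = 27 * 8.854e-6 * 68569 = 16.391968
Step 3: Vpi = sqrt(3108.864 / 16.391968)
Vpi = 13.77 V


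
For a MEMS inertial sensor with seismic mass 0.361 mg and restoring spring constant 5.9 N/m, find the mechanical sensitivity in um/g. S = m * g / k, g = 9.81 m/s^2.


Step 1: Convert mass: m = 0.361 mg = 3.61e-07 kg
Step 2: S = m * g / k = 3.61e-07 * 9.81 / 5.9
Step 3: S = 6.00e-07 m/g
Step 4: Convert to um/g: S = 0.6 um/g


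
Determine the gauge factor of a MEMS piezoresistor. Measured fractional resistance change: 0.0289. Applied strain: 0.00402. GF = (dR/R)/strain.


Step 1: Identify values.
dR/R = 0.0289, strain = 0.00402
Step 2: GF = (dR/R) / strain = 0.0289 / 0.00402
GF = 7.2


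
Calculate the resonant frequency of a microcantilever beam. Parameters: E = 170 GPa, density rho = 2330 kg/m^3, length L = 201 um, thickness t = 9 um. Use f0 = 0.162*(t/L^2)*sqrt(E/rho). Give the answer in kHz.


Step 1: Convert units to SI.
t_SI = 9e-6 m, L_SI = 201e-6 m
Step 2: Calculate sqrt(E/rho).
sqrt(170e9 / 2330) = 8541.74 m/s
Step 3: Compute f0.
f0 = 0.162 * 9e-6 / (201e-6)^2 * 8541.74 = 308256.2 Hz = 308.26 kHz


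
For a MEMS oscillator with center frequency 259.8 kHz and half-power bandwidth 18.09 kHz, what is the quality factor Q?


Step 1: Q = f0 / bandwidth
Step 2: Q = 259.8 / 18.09
Q = 14.4


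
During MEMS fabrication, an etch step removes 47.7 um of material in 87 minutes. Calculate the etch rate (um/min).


Step 1: Etch rate = depth / time
Step 2: rate = 47.7 / 87
rate = 0.548 um/min


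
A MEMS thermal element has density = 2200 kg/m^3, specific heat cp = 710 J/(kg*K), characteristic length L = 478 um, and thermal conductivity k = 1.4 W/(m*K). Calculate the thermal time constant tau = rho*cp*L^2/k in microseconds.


Step 1: Convert L to m: L = 478e-6 m
Step 2: L^2 = (478e-6)^2 = 2.28484e-07 m^2
Step 3: tau = 2200 * 710 * 2.28484e-07 / 1.4 = 2.5492286286e-01 s
Step 4: Convert to microseconds (multiply by 1e6).
tau = 254922.863 us


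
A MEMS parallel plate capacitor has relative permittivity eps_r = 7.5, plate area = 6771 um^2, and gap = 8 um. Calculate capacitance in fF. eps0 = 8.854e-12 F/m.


Step 1: Convert area to m^2: A = 6771e-12 m^2
Step 2: Convert gap to m: d = 8e-6 m
Step 3: C = eps0 * eps_r * A / d
C = 8.854e-12 * 7.5 * 6771e-12 / 8e-6
Step 4: Convert to fF (multiply by 1e15).
C = 56.2 fF


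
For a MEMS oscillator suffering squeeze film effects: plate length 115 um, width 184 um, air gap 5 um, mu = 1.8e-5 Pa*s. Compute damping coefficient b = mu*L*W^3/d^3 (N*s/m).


Step 1: Convert to SI.
L = 115e-6 m, W = 184e-6 m, d = 5e-6 m
Step 2: W^3 = (184e-6)^3 = 6.23e-12 m^3
Step 3: d^3 = (5e-6)^3 = 1.25e-16 m^3
Step 4: b = 1.8e-5 * 115e-6 * 6.23e-12 / 1.25e-16
b = 1.03e-04 N*s/m


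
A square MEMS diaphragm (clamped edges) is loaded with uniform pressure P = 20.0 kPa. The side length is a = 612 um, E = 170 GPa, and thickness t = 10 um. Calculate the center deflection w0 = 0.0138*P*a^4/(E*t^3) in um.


Step 1: Convert pressure to compatible units (E is in GPa, so P in GPa).
P = 20.0 kPa = 20.0e-6 GPa
Step 2: Compute numerator: 0.0138 * P * a^4.
a^4 = 612^4 = 140283207936
numerator = 0.0138 * 20.0e-6 * 140283207936 = 3.87182e+04
Step 3: Compute denominator: E * t^3 = 170 * 10^3 = 170000
Step 4: w0 = numerator / denominator = 3.87182e+04 / 170000 = 0.2278 um


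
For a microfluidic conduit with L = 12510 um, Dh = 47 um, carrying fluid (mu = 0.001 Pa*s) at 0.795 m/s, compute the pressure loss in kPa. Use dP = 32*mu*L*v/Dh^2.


Step 1: Convert to SI: L = 12510e-6 m, Dh = 47e-6 m
Step 2: dP = 32 * 0.001 * 12510e-6 * 0.795 / (47e-6)^2
Step 3: dP = 144071.71 Pa
Step 4: Convert to kPa: dP = 144.07 kPa


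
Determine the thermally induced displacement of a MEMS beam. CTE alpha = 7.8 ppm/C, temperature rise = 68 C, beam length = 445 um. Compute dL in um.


Step 1: Convert CTE: alpha = 7.8 ppm/C = 7.8e-6 /C
Step 2: dL = 7.8e-6 * 68 * 445
dL = 0.236 um


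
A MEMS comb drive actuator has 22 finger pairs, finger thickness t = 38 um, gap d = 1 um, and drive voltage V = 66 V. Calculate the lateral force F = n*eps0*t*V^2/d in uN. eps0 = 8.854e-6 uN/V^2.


Step 1: Parameters: n=22, eps0=8.854e-6 uN/V^2, t=38 um, V=66 V, d=1 um
Step 2: V^2 = 4356
Step 3: F = 22 * 8.854e-6 * 38 * 4356 / 1
F = 32.243 uN


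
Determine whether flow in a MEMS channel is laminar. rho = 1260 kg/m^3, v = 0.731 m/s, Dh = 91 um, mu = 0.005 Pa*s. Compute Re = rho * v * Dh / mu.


Step 1: Convert Dh to meters: Dh = 91e-6 m
Step 2: Re = rho * v * Dh / mu
Re = 1260 * 0.731 * 91e-6 / 0.005
Re = 16.763
Since Re = 16.763 is below ~2300, the flow is laminar.


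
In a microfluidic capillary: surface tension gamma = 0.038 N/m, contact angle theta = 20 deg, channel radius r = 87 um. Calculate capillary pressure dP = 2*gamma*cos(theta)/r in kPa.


Step 1: cos(20 deg) = 0.9397
Step 2: Convert r to m: r = 87e-6 m
Step 3: dP = 2 * 0.038 * 0.9397 / 87e-6 = 820.9 Pa
Step 4: Convert Pa to kPa (divide by 1000).
dP = 0.82 kPa


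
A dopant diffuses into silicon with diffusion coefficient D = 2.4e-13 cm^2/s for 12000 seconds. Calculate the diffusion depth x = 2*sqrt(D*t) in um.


Step 1: Compute D*t = 2.4e-13 * 12000 = 2.88e-09 cm^2
Step 2: sqrt(D*t) = 5.36656e-05 cm
Step 3: x = 2 * 5.36656e-05 cm = 1.073312e-04 cm
Step 4: Convert to um (1 cm = 1e4 um): x = 1.073 um


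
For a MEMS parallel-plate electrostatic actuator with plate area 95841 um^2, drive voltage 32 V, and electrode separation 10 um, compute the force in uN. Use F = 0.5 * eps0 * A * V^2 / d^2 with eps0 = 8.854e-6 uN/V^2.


Step 1: Identify parameters.
eps0 = 8.854e-6 uN/V^2, A = 95841 um^2, V = 32 V, d = 10 um
Step 2: Compute V^2 = 32^2 = 1024
Step 3: Compute d^2 = 10^2 = 100
Step 4: F = 0.5 * 8.854e-6 * 95841 * 1024 / 100
F = 4.345 uN


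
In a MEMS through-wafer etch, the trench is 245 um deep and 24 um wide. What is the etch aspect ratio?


Step 1: AR = depth / width
Step 2: AR = 245 / 24
AR = 10.2


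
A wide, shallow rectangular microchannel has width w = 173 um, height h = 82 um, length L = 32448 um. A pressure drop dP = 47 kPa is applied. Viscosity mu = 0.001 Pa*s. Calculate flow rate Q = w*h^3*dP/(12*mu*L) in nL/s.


Step 1: Convert all dimensions to SI (meters).
w = 173e-6 m, h = 82e-6 m, L = 32448e-6 m, dP = 47e3 Pa
Step 2: Q = w * h^3 * dP / (12 * mu * L)
Q = 173e-6 * (82e-6)^3 * 47e3 / (12 * 0.001 * 32448e-6) = 1.15137379e-08 m^3/s
Step 3: Convert Q from m^3/s to nL/s (1 m^3 = 1e12 nL, so multiply by 1e12).
Q = 11513.738 nL/s


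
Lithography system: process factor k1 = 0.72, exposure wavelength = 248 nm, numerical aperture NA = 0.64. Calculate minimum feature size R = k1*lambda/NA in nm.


Step 1: Identify values: k1 = 0.72, lambda = 248 nm, NA = 0.64
Step 2: R = k1 * lambda / NA
R = 0.72 * 248 / 0.64
R = 279.0 nm
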